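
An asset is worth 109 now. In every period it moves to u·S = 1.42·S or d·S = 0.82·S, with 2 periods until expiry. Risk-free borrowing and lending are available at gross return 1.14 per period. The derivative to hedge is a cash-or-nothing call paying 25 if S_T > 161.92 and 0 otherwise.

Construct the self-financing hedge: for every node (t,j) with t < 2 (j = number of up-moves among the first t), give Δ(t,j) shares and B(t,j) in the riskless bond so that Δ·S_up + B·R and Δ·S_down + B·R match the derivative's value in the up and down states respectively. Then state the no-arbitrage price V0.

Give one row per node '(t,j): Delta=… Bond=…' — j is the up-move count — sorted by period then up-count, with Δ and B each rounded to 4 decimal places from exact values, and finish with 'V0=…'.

(0,0): Delta=0.1788 Bond=-14.0214
(1,0): Delta=0.0000 Bond=0.0000
(1,1): Delta=0.2692 Bond=-29.9708
V0=5.4718

Under the risk-neutral measure, an up-move has probability p* = (R−d)/(u−d) = 0.5333 and values discount at R = 1.14.
At expiry t=2: V(2,0)=0.0000, V(2,1)=0.0000, V(2,2)=25.0000
  t=1,j=0: stock 89.3800 → up 126.9196 (V=0.0000), down 73.2916 (V=0.0000). Price 0.0000; hedge Δ=0.0000, bond B=0.0000.
  t=1,j=1: stock 154.7800 → up 219.7876 (V=25.0000), down 126.9196 (V=0.0000). Price 11.6959; hedge Δ=0.2692, bond B=-29.9708.
  t=0,j=0: stock 109.0000 → up 154.7800 (V=11.6959), down 89.3800 (V=0.0000). Price 5.4718; hedge Δ=0.1788, bond B=-14.0214.
Check: Δ(0,0)·S0 + B(0,0) = 5.4718 = V0.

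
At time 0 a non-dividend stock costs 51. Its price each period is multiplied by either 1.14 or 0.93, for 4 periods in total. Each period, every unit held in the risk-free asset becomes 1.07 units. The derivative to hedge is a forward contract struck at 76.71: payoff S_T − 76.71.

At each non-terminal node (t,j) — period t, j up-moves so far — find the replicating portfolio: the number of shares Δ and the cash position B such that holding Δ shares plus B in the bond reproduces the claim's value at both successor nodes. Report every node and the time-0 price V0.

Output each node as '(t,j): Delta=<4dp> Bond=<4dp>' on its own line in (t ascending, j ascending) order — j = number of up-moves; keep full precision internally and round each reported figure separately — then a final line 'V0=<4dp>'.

(0,0): Delta=1.0000 Bond=-58.5217
(1,0): Delta=1.0000 Bond=-62.6182
(1,1): Delta=1.0000 Bond=-62.6182
(2,0): Delta=1.0000 Bond=-67.0015
(2,1): Delta=1.0000 Bond=-67.0015
(2,2): Delta=1.0000 Bond=-67.0015
(3,0): Delta=1.0000 Bond=-71.6916
(3,1): Delta=1.0000 Bond=-71.6916
(3,2): Delta=1.0000 Bond=-71.6916
(3,3): Delta=1.0000 Bond=-71.6916
V0=-7.5217

Since d<R<u, set p* = (R−d)/(u−d) = 0.6667; price each node as the discounted p*-expectation of its children.
Payoff layer (t=4): V(4,0)=-38.5593, V(4,1)=-29.9447, V(4,2)=-19.3848, V(4,3)=-6.4404, V(4,4)=9.4270
Node (3,0) S=41.0222: V=(p*·-29.9447+(1−p*)·-38.5593)/1.07=-30.6694; Δ=(-29.9447−-38.5593)/(46.7653−38.1507)=1.0000; B=V−Δ·S=-71.6916
Node (3,1) S=50.2853: V=(p*·-19.3848+(1−p*)·-29.9447)/1.07=-21.4063; Δ=(-19.3848−-29.9447)/(57.3252−46.7653)=1.0000; B=V−Δ·S=-71.6916
Node (3,2) S=61.6400: V=(p*·-6.4404+(1−p*)·-19.3848)/1.07=-10.0516; Δ=(-6.4404−-19.3848)/(70.2696−57.3252)=1.0000; B=V−Δ·S=-71.6916
Node (3,3) S=75.5587: V=(p*·9.4270+(1−p*)·-6.4404)/1.07=3.8672; Δ=(9.4270−-6.4404)/(86.1370−70.2696)=1.0000; B=V−Δ·S=-71.6916
Node (2,0) S=44.1099: V=(p*·-21.4063+(1−p*)·-30.6694)/1.07=-22.8916; Δ=(-21.4063−-30.6694)/(50.2853−41.0222)=1.0000; B=V−Δ·S=-67.0015
Node (2,1) S=54.0702: V=(p*·-10.0516+(1−p*)·-21.4063)/1.07=-12.9313; Δ=(-10.0516−-21.4063)/(61.6400−50.2853)=1.0000; B=V−Δ·S=-67.0015
Node (2,2) S=66.2796: V=(p*·3.8672+(1−p*)·-10.0516)/1.07=-0.7219; Δ=(3.8672−-10.0516)/(75.5587−61.6400)=1.0000; B=V−Δ·S=-67.0015
Node (1,0) S=47.4300: V=(p*·-12.9313+(1−p*)·-22.8916)/1.07=-15.1882; Δ=(-12.9313−-22.8916)/(54.0702−44.1099)=1.0000; B=V−Δ·S=-62.6182
Node (1,1) S=58.1400: V=(p*·-0.7219+(1−p*)·-12.9313)/1.07=-4.4782; Δ=(-0.7219−-12.9313)/(66.2796−54.0702)=1.0000; B=V−Δ·S=-62.6182
Node (0,0) S=51.0000: V=(p*·-4.4782+(1−p*)·-15.1882)/1.07=-7.5217; Δ=(-4.4782−-15.1882)/(58.1400−47.4300)=1.0000; B=V−Δ·S=-58.5217
Check: Δ(0,0)·S0 + B(0,0) = -7.5217 = V0.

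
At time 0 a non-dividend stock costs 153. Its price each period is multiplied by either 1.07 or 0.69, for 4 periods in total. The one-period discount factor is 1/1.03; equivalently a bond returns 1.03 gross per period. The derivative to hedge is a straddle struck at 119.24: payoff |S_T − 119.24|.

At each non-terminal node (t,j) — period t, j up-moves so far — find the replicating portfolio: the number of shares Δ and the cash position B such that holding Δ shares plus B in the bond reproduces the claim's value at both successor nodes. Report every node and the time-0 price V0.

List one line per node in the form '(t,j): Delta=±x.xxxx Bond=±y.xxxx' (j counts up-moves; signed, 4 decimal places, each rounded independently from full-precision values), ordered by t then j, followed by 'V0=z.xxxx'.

Since d<R<u, set p* = (R−d)/(u−d) = 0.8947; price each node as the discounted p*-expectation of its children.
Payoff layer (t=4): V(4,0)=84.5593, V(4,1)=65.4598, V(4,2)=35.8417, V(4,3)=10.0878, V(4,4)=81.3118
(3,0): S=50.2619. Δ = (V_up−V_dn)/(S_up−S_dn) = (65.4598−84.5593)/(53.7802−34.6807) = -1.0000. V = [p*·65.4598 + (1−p*)·84.5593]/1.03 = 65.5051. B = V − Δ·S = 115.7670.
(3,1): S=77.9423. Δ = (V_up−V_dn)/(S_up−S_dn) = (35.8417−65.4598)/(83.3983−53.7802) = -1.0000. V = [p*·35.8417 + (1−p*)·65.4598]/1.03 = 37.8247. B = V − Δ·S = 115.7670.
(3,2): S=120.8671. Δ = (V_up−V_dn)/(S_up−S_dn) = (10.0878−35.8417)/(129.3278−83.3983) = -0.5607. V = [p*·10.0878 + (1−p*)·35.8417]/1.03 = 12.4259. B = V − Δ·S = 80.1994.
(3,3): S=187.4316. Δ = (V_up−V_dn)/(S_up−S_dn) = (81.3118−10.0878)/(200.5518−129.3278) = 1.0000. V = [p*·81.3118 + (1−p*)·10.0878]/1.03 = 71.6646. B = V − Δ·S = -115.7670.
(2,0): S=72.8433. Δ = (V_up−V_dn)/(S_up−S_dn) = (37.8247−65.5051)/(77.9423−50.2619) = -1.0000. V = [p*·37.8247 + (1−p*)·65.5051]/1.03 = 39.5518. B = V − Δ·S = 112.3951.
(2,1): S=112.9599. Δ = (V_up−V_dn)/(S_up−S_dn) = (12.4259−37.8247)/(120.8671−77.9423) = -0.5917. V = [p*·12.4259 + (1−p*)·37.8247]/1.03 = 14.6597. B = V − Δ·S = 81.4984.
(2,2): S=175.1697. Δ = (V_up−V_dn)/(S_up−S_dn) = (71.6646−12.4259)/(187.4316−120.8671) = 0.8899. V = [p*·71.6646 + (1−p*)·12.4259]/1.03 = 63.5232. B = V − Δ·S = -92.3679.
(1,0): S=105.5700. Δ = (V_up−V_dn)/(S_up−S_dn) = (14.6597−39.5518)/(112.9599−72.8433) = -0.6205. V = [p*·14.6597 + (1−p*)·39.5518]/1.03 = 16.7766. B = V − Δ·S = 82.2822.
(1,1): S=163.7100. Δ = (V_up−V_dn)/(S_up−S_dn) = (63.5232−14.6597)/(175.1697−112.9599) = 0.7855. V = [p*·63.5232 + (1−p*)·14.6597]/1.03 = 56.6793. B = V − Δ·S = -71.9089.
(0,0): S=153.0000. Δ = (V_up−V_dn)/(S_up−S_dn) = (56.6793−16.7766)/(163.7100−105.5700) = 0.6863. V = [p*·56.6793 + (1−p*)·16.7766]/1.03 = 50.9505. B = V − Δ·S = -54.0566.
Root portfolio cost Δ·153+B reproduces V0=50.9505.

(0,0): Delta=0.6863 Bond=-54.0566
(1,0): Delta=-0.6205 Bond=82.2822
(1,1): Delta=0.7855 Bond=-71.9089
(2,0): Delta=-1.0000 Bond=112.3951
(2,1): Delta=-0.5917 Bond=81.4984
(2,2): Delta=0.8899 Bond=-92.3679
(3,0): Delta=-1.0000 Bond=115.7670
(3,1): Delta=-1.0000 Bond=115.7670
(3,2): Delta=-0.5607 Bond=80.1994
(3,3): Delta=1.0000 Bond=-115.7670
V0=50.9505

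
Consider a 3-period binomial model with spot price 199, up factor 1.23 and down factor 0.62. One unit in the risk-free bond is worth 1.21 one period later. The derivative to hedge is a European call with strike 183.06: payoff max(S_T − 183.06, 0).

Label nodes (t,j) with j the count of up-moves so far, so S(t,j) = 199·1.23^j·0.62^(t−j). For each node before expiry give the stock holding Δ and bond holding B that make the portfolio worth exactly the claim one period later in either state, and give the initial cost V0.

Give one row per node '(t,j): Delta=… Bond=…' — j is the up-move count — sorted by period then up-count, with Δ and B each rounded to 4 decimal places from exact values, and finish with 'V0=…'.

Risk-neutral probability p* = (R−d)/(u−d) = (1.21−0.62)/(1.23−0.62) = 0.9672.
Terminal payoffs: V(3,0)=0.0000, V(3,1)=0.0000, V(3,2)=3.6016, V(3,3)=187.2525
Node (2,0) S=76.4956: V=(p*·0.0000+(1−p*)·0.0000)/1.21=0.0000; Δ=(0.0000−0.0000)/(94.0896−47.4273)=0.0000; B=V−Δ·S=0.0000
Node (2,1) S=151.7574: V=(p*·3.6016+(1−p*)·0.0000)/1.21=2.8789; Δ=(3.6016−0.0000)/(186.6616−94.0896)=0.0389; B=V−Δ·S=-3.0253
Node (2,2) S=301.0671: V=(p*·187.2525+(1−p*)·3.6016)/1.21=149.7778; Δ=(187.2525−3.6016)/(370.3125−186.6616)=1.0000; B=V−Δ·S=-151.2893
Node (1,0) S=123.3800: V=(p*·2.8789+(1−p*)·0.0000)/1.21=2.3013; Δ=(2.8789−0.0000)/(151.7574−76.4956)=0.0383; B=V−Δ·S=-2.4183
Node (1,1) S=244.7700: V=(p*·149.7778+(1−p*)·2.8789)/1.21=119.8029; Δ=(149.7778−2.8789)/(301.0671−151.7574)=0.9839; B=V−Δ·S=-121.0150
Node (0,0) S=199.0000: V=(p*·119.8029+(1−p*)·2.3013)/1.21=95.8268; Δ=(119.8029−2.3013)/(244.7700−123.3800)=0.9680; B=V−Δ·S=-96.7988
Root portfolio cost Δ·199+B reproduces V0=95.8268.

(0,0): Delta=0.9680 Bond=-96.7988
(1,0): Delta=0.0383 Bond=-2.4183
(1,1): Delta=0.9839 Bond=-121.0150
(2,0): Delta=0.0000 Bond=0.0000
(2,1): Delta=0.0389 Bond=-3.0253
(2,2): Delta=1.0000 Bond=-151.2893
V0=95.8268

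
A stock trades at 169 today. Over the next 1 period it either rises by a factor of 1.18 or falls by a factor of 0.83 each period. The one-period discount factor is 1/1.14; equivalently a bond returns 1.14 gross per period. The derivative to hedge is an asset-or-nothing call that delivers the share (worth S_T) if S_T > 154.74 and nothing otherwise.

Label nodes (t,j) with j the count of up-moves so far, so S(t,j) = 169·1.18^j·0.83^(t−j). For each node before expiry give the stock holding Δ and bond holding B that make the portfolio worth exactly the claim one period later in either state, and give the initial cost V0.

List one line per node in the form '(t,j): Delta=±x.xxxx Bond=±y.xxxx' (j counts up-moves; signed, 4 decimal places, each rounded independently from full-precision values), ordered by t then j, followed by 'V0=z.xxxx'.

(0,0): Delta=3.3714 Bond=-414.8336
V0=154.9378

Under the risk-neutral measure, an up-move has probability p* = (R−d)/(u−d) = 0.8857 and values discount at R = 1.14.
Payoff layer (t=1): V(1,0)=0.0000, V(1,1)=199.4200
(0,0): S=169.0000. Δ = (V_up−V_dn)/(S_up−S_dn) = (199.4200−0.0000)/(199.4200−140.2700) = 3.3714. V = [p*·199.4200 + (1−p*)·0.0000]/1.14 = 154.9378. B = V − Δ·S = -414.8336.
Each (Δ,B) replicates both successor values, so the strategy is self-financing and V0 is arbitrage-free.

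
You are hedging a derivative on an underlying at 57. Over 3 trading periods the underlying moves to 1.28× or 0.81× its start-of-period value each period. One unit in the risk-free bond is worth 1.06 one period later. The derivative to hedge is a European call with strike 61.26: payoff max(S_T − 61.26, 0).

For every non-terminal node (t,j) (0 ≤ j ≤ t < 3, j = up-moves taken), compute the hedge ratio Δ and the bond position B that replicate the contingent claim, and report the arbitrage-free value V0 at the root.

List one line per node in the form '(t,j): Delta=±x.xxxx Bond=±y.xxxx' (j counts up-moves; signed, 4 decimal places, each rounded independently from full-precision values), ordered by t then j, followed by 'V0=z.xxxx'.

Under the risk-neutral measure, an up-move has probability p* = (R−d)/(u−d) = 0.5319 and values discount at R = 1.06.
Payoff layer (t=3): V(3,0)=0.0000, V(3,1)=0.0000, V(3,2)=14.3849, V(3,3)=58.2777
(2,0): S=37.3977. Δ = (V_up−V_dn)/(S_up−S_dn) = (0.0000−0.0000)/(47.8691−30.2921) = 0.0000. V = [p*·0.0000 + (1−p*)·0.0000]/1.06 = 0.0000. B = V − Δ·S = 0.0000.
(2,1): S=59.0976. Δ = (V_up−V_dn)/(S_up−S_dn) = (14.3849−0.0000)/(75.6449−47.8691) = 0.5179. V = [p*·14.3849 + (1−p*)·0.0000]/1.06 = 7.2185. B = V − Δ·S = -23.3878.
(2,2): S=93.3888. Δ = (V_up−V_dn)/(S_up−S_dn) = (58.2777−14.3849)/(119.5377−75.6449) = 1.0000. V = [p*·58.2777 + (1−p*)·14.3849]/1.06 = 35.5963. B = V − Δ·S = -57.7925.
(1,0): S=46.1700. Δ = (V_up−V_dn)/(S_up−S_dn) = (7.2185−0.0000)/(59.0976−37.3977) = 0.3326. V = [p*·7.2185 + (1−p*)·0.0000]/1.06 = 3.6223. B = V − Δ·S = -11.7361.
(1,1): S=72.9600. Δ = (V_up−V_dn)/(S_up−S_dn) = (35.5963−7.2185)/(93.3888−59.0976) = 0.8276. V = [p*·35.5963 + (1−p*)·7.2185]/1.06 = 21.0501. B = V − Δ·S = -39.3284.
(0,0): S=57.0000. Δ = (V_up−V_dn)/(S_up−S_dn) = (21.0501−3.6223)/(72.9600−46.1700) = 0.6505. V = [p*·21.0501 + (1−p*)·3.6223]/1.06 = 12.1626. B = V − Δ·S = -24.9178.
The time-0 hedge costs 12.1626, which is the no-arbitrage price.

(0,0): Delta=0.6505 Bond=-24.9178
(1,0): Delta=0.3326 Bond=-11.7361
(1,1): Delta=0.8276 Bond=-39.3284
(2,0): Delta=0.0000 Bond=0.0000
(2,1): Delta=0.5179 Bond=-23.3878
(2,2): Delta=1.0000 Bond=-57.7925
V0=12.1626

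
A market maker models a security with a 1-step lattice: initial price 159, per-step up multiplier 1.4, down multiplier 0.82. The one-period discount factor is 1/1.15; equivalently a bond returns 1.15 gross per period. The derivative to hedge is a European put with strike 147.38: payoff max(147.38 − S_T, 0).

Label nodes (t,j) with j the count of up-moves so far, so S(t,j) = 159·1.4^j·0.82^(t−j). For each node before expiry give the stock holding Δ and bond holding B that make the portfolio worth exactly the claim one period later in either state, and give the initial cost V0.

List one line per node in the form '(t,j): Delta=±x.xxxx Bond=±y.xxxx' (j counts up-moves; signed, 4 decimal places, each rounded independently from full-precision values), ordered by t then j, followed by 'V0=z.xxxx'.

No-arbitrage ⇒ martingale measure with p* = (R−d)/(u−d) = 0.5690.
At expiry t=1: V(1,0)=17.0000, V(1,1)=0.0000
(0,0): S=159.0000. Δ = (V_up−V_dn)/(S_up−S_dn) = (0.0000−17.0000)/(222.6000−130.3800) = -0.1843. V = [p*·0.0000 + (1−p*)·17.0000]/1.15 = 6.3718. B = V − Δ·S = 35.6822.
Each (Δ,B) replicates both successor values, so the strategy is self-financing and V0 is arbitrage-free.

(0,0): Delta=-0.1843 Bond=35.6822
V0=6.3718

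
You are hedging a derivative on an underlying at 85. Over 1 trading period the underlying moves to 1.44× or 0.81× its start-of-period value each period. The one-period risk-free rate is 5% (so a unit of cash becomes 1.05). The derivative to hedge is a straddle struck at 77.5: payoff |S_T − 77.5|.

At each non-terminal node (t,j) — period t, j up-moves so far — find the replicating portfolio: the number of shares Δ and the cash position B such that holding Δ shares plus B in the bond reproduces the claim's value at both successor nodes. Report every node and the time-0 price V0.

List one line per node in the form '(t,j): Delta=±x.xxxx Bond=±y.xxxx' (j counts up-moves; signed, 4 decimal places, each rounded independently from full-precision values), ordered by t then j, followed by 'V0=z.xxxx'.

(0,0): Delta=0.6769 Bond=-36.1497
V0=21.3900

No-arbitrage ⇒ martingale measure with p* = (R−d)/(u−d) = 0.3810.
Terminal values V(1,·): V(1,0)=8.6500, V(1,1)=44.9000
Node (0,0) S=85.0000: V=(p*·44.9000+(1−p*)·8.6500)/1.05=21.3900; Δ=(44.9000−8.6500)/(122.4000−68.8500)=0.6769; B=V−Δ·S=-36.1497
The time-0 hedge costs 21.3900, which is the no-arbitrage price.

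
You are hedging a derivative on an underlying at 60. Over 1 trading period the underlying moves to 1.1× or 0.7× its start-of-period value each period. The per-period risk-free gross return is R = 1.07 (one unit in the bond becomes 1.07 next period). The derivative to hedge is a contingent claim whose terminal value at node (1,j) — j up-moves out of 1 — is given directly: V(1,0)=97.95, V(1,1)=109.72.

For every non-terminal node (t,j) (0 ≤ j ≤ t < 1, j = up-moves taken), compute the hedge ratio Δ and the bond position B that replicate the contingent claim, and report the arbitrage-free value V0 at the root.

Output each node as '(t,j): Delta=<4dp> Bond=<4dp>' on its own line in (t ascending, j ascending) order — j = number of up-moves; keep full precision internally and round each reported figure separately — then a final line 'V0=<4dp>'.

The replicating-portfolio and risk-neutral prices coincide; use p* = (1.07−0.7)/(1.1−0.7) = 0.9250 for the latter.
Terminal values V(1,·): V(1,0)=97.9500, V(1,1)=109.7200
Node (0,0) S=60.0000: V=(p*·109.7200+(1−p*)·97.9500)/1.07=101.7171; Δ=(109.7200−97.9500)/(66.0000−42.0000)=0.4904; B=V−Δ·S=72.2921
Check: Δ(0,0)·S0 + B(0,0) = 101.7171 = V0.

(0,0): Delta=0.4904 Bond=72.2921
V0=101.7171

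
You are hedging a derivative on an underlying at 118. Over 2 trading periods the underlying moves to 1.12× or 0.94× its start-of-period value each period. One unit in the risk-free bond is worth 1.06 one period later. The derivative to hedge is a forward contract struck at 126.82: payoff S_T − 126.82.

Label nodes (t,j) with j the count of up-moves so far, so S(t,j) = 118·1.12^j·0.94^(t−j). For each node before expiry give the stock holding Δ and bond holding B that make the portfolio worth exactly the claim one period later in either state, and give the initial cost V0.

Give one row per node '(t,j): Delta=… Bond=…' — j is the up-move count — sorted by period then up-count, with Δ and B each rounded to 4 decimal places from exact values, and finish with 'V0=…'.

No-arbitrage ⇒ martingale measure with p* = (R−d)/(u−d) = 0.6667.
Payoff layer (t=2): V(2,0)=-22.5552, V(2,1)=-2.5896, V(2,2)=21.1992
Node (1,0) S=110.9200: V=(p*·-2.5896+(1−p*)·-22.5552)/1.06=-8.7215; Δ=(-2.5896−-22.5552)/(124.2304−104.2648)=1.0000; B=V−Δ·S=-119.6415
Node (1,1) S=132.1600: V=(p*·21.1992+(1−p*)·-2.5896)/1.06=12.5185; Δ=(21.1992−-2.5896)/(148.0192−124.2304)=1.0000; B=V−Δ·S=-119.6415
Node (0,0) S=118.0000: V=(p*·12.5185+(1−p*)·-8.7215)/1.06=5.1307; Δ=(12.5185−-8.7215)/(132.1600−110.9200)=1.0000; B=V−Δ·S=-112.8693
Each (Δ,B) replicates both successor values, so the strategy is self-financing and V0 is arbitrage-free.

(0,0): Delta=1.0000 Bond=-112.8693
(1,0): Delta=1.0000 Bond=-119.6415
(1,1): Delta=1.0000 Bond=-119.6415
V0=5.1307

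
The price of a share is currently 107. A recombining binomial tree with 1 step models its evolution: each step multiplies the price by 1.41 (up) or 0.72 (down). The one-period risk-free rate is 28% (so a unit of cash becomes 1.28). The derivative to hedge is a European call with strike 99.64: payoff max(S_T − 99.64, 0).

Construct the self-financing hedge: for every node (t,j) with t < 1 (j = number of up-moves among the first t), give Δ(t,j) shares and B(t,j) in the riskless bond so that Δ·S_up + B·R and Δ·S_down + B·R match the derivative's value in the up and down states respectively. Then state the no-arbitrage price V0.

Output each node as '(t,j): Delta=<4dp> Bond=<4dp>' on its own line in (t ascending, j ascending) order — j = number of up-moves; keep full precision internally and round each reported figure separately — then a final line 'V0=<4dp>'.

Risk-neutral probability p* = (R−d)/(u−d) = (1.28−0.72)/(1.41−0.72) = 0.8116.
At expiry t=1: V(1,0)=0.0000, V(1,1)=51.2300
  t=0,j=0: stock 107.0000 → up 150.8700 (V=51.2300), down 77.0400 (V=0.0000). Price 32.4828; hedge Δ=0.6939, bond B=-41.7636.
Root portfolio cost Δ·107+B reproduces V0=32.4828.

(0,0): Delta=0.6939 Bond=-41.7636
V0=32.4828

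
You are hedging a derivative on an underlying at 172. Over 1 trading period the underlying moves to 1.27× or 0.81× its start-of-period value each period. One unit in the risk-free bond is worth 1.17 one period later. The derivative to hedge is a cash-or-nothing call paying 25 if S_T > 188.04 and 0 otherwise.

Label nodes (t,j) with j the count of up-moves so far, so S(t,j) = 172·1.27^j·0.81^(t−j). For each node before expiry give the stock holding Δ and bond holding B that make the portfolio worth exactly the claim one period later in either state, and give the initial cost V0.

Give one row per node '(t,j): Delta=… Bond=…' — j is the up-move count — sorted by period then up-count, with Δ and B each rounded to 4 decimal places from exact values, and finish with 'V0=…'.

(0,0): Delta=0.3160 Bond=-37.6254
V0=16.7224

No-arbitrage ⇒ martingale measure with p* = (R−d)/(u−d) = 0.7826.
At expiry t=1: V(1,0)=0.0000, V(1,1)=25.0000
(0,0): S=172.0000. Δ = (V_up−V_dn)/(S_up−S_dn) = (25.0000−0.0000)/(218.4400−139.3200) = 0.3160. V = [p*·25.0000 + (1−p*)·0.0000]/1.17 = 16.7224. B = V − Δ·S = -37.6254.
Each (Δ,B) replicates both successor values, so the strategy is self-financing and V0 is arbitrage-free.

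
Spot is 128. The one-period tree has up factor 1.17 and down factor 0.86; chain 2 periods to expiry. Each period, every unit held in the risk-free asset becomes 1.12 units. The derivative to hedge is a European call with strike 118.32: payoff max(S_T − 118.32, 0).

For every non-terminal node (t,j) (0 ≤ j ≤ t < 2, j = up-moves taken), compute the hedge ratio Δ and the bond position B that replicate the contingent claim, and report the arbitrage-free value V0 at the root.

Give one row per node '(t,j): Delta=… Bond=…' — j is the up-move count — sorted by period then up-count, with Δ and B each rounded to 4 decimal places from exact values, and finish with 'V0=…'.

No-arbitrage ⇒ martingale measure with p* = (R−d)/(u−d) = 0.8387.
Payoff layer (t=2): V(2,0)=0.0000, V(2,1)=10.4736, V(2,2)=56.8992
Node (1,0) S=110.0800: V=(p*·10.4736+(1−p*)·0.0000)/1.12=7.8431; Δ=(10.4736−0.0000)/(128.7936−94.6688)=0.3069; B=V−Δ·S=-25.9427
Node (1,1) S=149.7600: V=(p*·56.8992+(1−p*)·10.4736)/1.12=44.1171; Δ=(56.8992−10.4736)/(175.2192−128.7936)=1.0000; B=V−Δ·S=-105.6429
Node (0,0) S=128.0000: V=(p*·44.1171+(1−p*)·7.8431)/1.12=34.1665; Δ=(44.1171−7.8431)/(149.7600−110.0800)=0.9142; B=V−Δ·S=-82.8464
The time-0 hedge costs 34.1665, which is the no-arbitrage price.

(0,0): Delta=0.9142 Bond=-82.8464
(1,0): Delta=0.3069 Bond=-25.9427
(1,1): Delta=1.0000 Bond=-105.6429
V0=34.1665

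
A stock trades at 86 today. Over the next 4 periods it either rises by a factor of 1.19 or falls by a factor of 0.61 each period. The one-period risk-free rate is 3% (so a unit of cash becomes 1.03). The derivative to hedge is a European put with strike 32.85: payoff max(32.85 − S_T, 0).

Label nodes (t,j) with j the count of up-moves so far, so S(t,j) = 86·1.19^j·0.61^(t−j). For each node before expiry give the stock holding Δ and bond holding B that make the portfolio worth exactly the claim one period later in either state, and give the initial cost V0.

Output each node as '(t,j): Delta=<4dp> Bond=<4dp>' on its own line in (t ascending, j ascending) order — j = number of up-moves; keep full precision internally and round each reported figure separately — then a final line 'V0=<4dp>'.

The replicating-portfolio and risk-neutral prices coincide; use p* = (1.03−0.61)/(1.19−0.61) = 0.7241 for the latter.
Terminal payoffs: V(4,0)=20.9426, V(4,1)=9.6208, V(4,2)=0.0000, V(4,3)=0.0000, V(4,4)=0.0000
Node (3,0) S=19.5204: V=(p*·9.6208+(1−p*)·20.9426)/1.03=12.3728; Δ=(9.6208−20.9426)/(23.2292−11.9074)=-1.0000; B=V−Δ·S=31.8932
Node (3,1) S=38.0807: V=(p*·0.0000+(1−p*)·9.6208)/1.03=2.5767; Δ=(0.0000−9.6208)/(45.3160−23.2292)=-0.4356; B=V−Δ·S=19.1642
Node (3,2) S=74.2886: V=(p*·0.0000+(1−p*)·0.0000)/1.03=0.0000; Δ=(0.0000−0.0000)/(88.4034−45.3160)=0.0000; B=V−Δ·S=0.0000
Node (3,3) S=144.9237: V=(p*·0.0000+(1−p*)·0.0000)/1.03=0.0000; Δ=(0.0000−0.0000)/(172.4592−88.4034)=0.0000; B=V−Δ·S=0.0000
Node (2,0) S=32.0006: V=(p*·2.5767+(1−p*)·12.3728)/1.03=5.1253; Δ=(2.5767−12.3728)/(38.0807−19.5204)=-0.5278; B=V−Δ·S=22.0152
Node (2,1) S=62.4274: V=(p*·0.0000+(1−p*)·2.5767)/1.03=0.6901; Δ=(0.0000−2.5767)/(74.2886−38.0807)=-0.0712; B=V−Δ·S=5.1327
Node (2,2) S=121.7846: V=(p*·0.0000+(1−p*)·0.0000)/1.03=0.0000; Δ=(0.0000−0.0000)/(144.9237−74.2886)=0.0000; B=V−Δ·S=0.0000
Node (1,0) S=52.4600: V=(p*·0.6901+(1−p*)·5.1253)/1.03=1.8579; Δ=(0.6901−5.1253)/(62.4274−32.0006)=-0.1458; B=V−Δ·S=9.5048
Node (1,1) S=102.3400: V=(p*·0.0000+(1−p*)·0.6901)/1.03=0.1848; Δ=(0.0000−0.6901)/(121.7846−62.4274)=-0.0116; B=V−Δ·S=1.3747
Node (0,0) S=86.0000: V=(p*·0.1848+(1−p*)·1.8579)/1.03=0.6275; Δ=(0.1848−1.8579)/(102.3400−52.4600)=-0.0335; B=V−Δ·S=3.5121
Check: Δ(0,0)·S0 + B(0,0) = 0.6275 = V0.

(0,0): Delta=-0.0335 Bond=3.5121
(1,0): Delta=-0.1458 Bond=9.5048
(1,1): Delta=-0.0116 Bond=1.3747
(2,0): Delta=-0.5278 Bond=22.0152
(2,1): Delta=-0.0712 Bond=5.1327
(2,2): Delta=0.0000 Bond=0.0000
(3,0): Delta=-1.0000 Bond=31.8932
(3,1): Delta=-0.4356 Bond=19.1642
(3,2): Delta=0.0000 Bond=0.0000
(3,3): Delta=0.0000 Bond=0.0000
V0=0.6275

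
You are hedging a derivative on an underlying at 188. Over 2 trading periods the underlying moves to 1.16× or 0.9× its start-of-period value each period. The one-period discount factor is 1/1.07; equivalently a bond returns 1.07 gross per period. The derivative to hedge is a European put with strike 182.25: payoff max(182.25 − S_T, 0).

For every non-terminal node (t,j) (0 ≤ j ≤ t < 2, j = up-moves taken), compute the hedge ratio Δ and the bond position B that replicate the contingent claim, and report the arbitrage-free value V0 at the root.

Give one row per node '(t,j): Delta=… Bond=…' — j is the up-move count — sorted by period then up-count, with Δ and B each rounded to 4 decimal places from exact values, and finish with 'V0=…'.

(0,0): Delta=-0.1984 Bond=40.4271
(1,0): Delta=-0.6813 Bond=124.9648
(1,1): Delta=0.0000 Bond=0.0000
V0=3.1366

No-arbitrage ⇒ martingale measure with p* = (R−d)/(u−d) = 0.6538.
Payoff layer (t=2): V(2,0)=29.9700, V(2,1)=0.0000, V(2,2)=0.0000
Node (1,0) S=169.2000: V=(p*·0.0000+(1−p*)·29.9700)/1.07=9.6955; Δ=(0.0000−29.9700)/(196.2720−152.2800)=-0.6813; B=V−Δ·S=124.9648
Node (1,1) S=218.0800: V=(p*·0.0000+(1−p*)·0.0000)/1.07=0.0000; Δ=(0.0000−0.0000)/(252.9728−196.2720)=0.0000; B=V−Δ·S=0.0000
Node (0,0) S=188.0000: V=(p*·0.0000+(1−p*)·9.6955)/1.07=3.1366; Δ=(0.0000−9.6955)/(218.0800−169.2000)=-0.1984; B=V−Δ·S=40.4271
Self-financing check: at every node Δ·S+B equals the discounted successor values.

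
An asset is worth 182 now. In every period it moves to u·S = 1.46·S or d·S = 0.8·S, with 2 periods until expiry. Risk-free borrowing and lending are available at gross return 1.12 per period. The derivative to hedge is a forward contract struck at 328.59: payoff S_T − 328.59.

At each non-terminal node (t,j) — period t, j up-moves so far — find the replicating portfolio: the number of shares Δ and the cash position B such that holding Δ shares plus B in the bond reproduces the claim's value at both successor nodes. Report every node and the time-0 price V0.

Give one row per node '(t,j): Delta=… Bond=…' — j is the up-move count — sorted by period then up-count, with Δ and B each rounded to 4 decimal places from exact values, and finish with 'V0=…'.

Risk-neutral probability p* = (R−d)/(u−d) = (1.12−0.8)/(1.46−0.8) = 0.4848.
At expiry t=2: V(2,0)=-212.1100, V(2,1)=-116.0140, V(2,2)=59.3612
(1,0): S=145.6000. Δ = (V_up−V_dn)/(S_up−S_dn) = (-116.0140−-212.1100)/(212.5760−116.4800) = 1.0000. V = [p*·-116.0140 + (1−p*)·-212.1100]/1.12 = -147.7839. B = V − Δ·S = -293.3839.
(1,1): S=265.7200. Δ = (V_up−V_dn)/(S_up−S_dn) = (59.3612−-116.0140)/(387.9512−212.5760) = 1.0000. V = [p*·59.3612 + (1−p*)·-116.0140]/1.12 = -27.6639. B = V − Δ·S = -293.3839.
(0,0): S=182.0000. Δ = (V_up−V_dn)/(S_up−S_dn) = (-27.6639−-147.7839)/(265.7200−145.6000) = 1.0000. V = [p*·-27.6639 + (1−p*)·-147.7839]/1.12 = -79.9499. B = V − Δ·S = -261.9499.
Check: Δ(0,0)·S0 + B(0,0) = -79.9499 = V0.

(0,0): Delta=1.0000 Bond=-261.9499
(1,0): Delta=1.0000 Bond=-293.3839
(1,1): Delta=1.0000 Bond=-293.3839
V0=-79.9499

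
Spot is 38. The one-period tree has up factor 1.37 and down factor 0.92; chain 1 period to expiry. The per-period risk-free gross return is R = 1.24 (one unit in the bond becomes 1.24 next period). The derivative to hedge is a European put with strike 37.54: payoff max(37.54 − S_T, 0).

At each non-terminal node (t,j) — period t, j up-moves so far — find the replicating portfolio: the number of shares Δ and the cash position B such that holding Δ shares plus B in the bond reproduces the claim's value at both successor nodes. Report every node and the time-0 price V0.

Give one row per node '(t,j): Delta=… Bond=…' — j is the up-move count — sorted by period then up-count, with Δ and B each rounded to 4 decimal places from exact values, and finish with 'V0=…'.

Since d<R<u, set p* = (R−d)/(u−d) = 0.7111; price each node as the discounted p*-expectation of its children.
At expiry t=1: V(1,0)=2.5800, V(1,1)=0.0000
  t=0,j=0: stock 38.0000 → up 52.0600 (V=0.0000), down 34.9600 (V=2.5800). Price 0.6011; hedge Δ=-0.1509, bond B=6.3344.
Root portfolio cost Δ·38+B reproduces V0=0.6011.

(0,0): Delta=-0.1509 Bond=6.3344
V0=0.6011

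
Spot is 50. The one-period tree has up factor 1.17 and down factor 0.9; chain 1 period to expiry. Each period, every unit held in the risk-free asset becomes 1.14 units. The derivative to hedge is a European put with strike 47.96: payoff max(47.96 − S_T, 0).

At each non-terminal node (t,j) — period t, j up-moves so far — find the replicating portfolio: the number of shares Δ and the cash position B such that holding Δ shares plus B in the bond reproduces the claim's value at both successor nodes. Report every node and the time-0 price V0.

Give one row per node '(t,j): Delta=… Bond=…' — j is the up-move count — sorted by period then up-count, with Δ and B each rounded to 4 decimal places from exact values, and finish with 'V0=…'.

Under the risk-neutral measure, an up-move has probability p* = (R−d)/(u−d) = 0.8889 and values discount at R = 1.14.
Terminal payoffs: V(1,0)=2.9600, V(1,1)=0.0000
  t=0,j=0: stock 50.0000 → up 58.5000 (V=0.0000), down 45.0000 (V=2.9600). Price 0.2885; hedge Δ=-0.2193, bond B=11.2515.
Self-financing check: at every node Δ·S+B equals the discounted successor values.

(0,0): Delta=-0.2193 Bond=11.2515
V0=0.2885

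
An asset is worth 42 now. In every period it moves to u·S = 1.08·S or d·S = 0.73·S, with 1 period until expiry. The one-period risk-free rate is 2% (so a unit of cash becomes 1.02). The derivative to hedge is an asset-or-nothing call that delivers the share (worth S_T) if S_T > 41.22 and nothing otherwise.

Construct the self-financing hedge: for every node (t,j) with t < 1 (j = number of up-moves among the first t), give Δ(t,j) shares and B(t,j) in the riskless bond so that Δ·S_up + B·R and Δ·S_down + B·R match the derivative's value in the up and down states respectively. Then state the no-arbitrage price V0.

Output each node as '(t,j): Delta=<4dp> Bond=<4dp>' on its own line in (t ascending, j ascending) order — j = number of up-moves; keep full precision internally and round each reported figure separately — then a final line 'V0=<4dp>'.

(0,0): Delta=3.0857 Bond=-92.7529
V0=36.8471

Risk-neutral probability p* = (R−d)/(u−d) = (1.02−0.73)/(1.08−0.73) = 0.8286.
Payoff layer (t=1): V(1,0)=0.0000, V(1,1)=45.3600
  t=0,j=0: stock 42.0000 → up 45.3600 (V=45.3600), down 30.6600 (V=0.0000). Price 36.8471; hedge Δ=3.0857, bond B=-92.7529.
Self-financing check: at every node Δ·S+B equals the discounted successor values.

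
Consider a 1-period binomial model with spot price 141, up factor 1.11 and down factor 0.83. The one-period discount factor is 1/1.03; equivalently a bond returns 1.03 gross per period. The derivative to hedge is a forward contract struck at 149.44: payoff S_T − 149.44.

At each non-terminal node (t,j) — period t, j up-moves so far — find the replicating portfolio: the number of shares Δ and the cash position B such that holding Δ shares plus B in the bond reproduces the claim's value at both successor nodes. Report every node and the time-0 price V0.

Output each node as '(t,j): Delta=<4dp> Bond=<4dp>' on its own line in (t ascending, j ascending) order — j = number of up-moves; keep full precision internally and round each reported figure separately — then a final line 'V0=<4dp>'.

No-arbitrage ⇒ martingale measure with p* = (R−d)/(u−d) = 0.7143.
Terminal values V(1,·): V(1,0)=-32.4100, V(1,1)=7.0700
  t=0,j=0: stock 141.0000 → up 156.5100 (V=7.0700), down 117.0300 (V=-32.4100). Price -4.0874; hedge Δ=1.0000, bond B=-145.0874.
Each (Δ,B) replicates both successor values, so the strategy is self-financing and V0 is arbitrage-free.

(0,0): Delta=1.0000 Bond=-145.0874
V0=-4.0874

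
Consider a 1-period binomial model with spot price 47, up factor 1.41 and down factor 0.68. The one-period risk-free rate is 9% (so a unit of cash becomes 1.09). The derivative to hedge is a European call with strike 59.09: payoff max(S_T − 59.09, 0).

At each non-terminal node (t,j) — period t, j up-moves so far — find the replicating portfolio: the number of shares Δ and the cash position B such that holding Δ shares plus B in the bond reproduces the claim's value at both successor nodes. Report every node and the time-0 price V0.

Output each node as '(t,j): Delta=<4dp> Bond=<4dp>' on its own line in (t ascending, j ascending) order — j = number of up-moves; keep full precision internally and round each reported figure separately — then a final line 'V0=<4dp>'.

The replicating-portfolio and risk-neutral prices coincide; use p* = (1.09−0.68)/(1.41−0.68) = 0.5616 for the latter.
Terminal payoffs: V(1,0)=0.0000, V(1,1)=7.1800
Node (0,0) S=47.0000: V=(p*·7.1800+(1−p*)·0.0000)/1.09=3.6996; Δ=(7.1800−0.0000)/(66.2700−31.9600)=0.2093; B=V−Δ·S=-6.1360
Each (Δ,B) replicates both successor values, so the strategy is self-financing and V0 is arbitrage-free.

(0,0): Delta=0.2093 Bond=-6.1360
V0=3.6996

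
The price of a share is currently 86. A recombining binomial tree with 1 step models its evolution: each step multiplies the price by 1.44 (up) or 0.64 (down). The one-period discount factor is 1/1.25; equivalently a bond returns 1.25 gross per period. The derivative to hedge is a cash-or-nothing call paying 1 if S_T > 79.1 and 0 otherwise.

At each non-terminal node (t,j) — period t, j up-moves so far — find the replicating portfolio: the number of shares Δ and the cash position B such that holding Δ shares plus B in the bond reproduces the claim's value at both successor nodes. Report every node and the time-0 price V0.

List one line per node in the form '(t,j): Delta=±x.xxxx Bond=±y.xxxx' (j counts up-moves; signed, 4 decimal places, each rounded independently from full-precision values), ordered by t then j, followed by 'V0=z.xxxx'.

(0,0): Delta=0.0145 Bond=-0.6400
V0=0.6100

Risk-neutral probability p* = (R−d)/(u−d) = (1.25−0.64)/(1.44−0.64) = 0.7625.
Payoff layer (t=1): V(1,0)=0.0000, V(1,1)=1.0000
Node (0,0) S=86.0000: V=(p*·1.0000+(1−p*)·0.0000)/1.25=0.6100; Δ=(1.0000−0.0000)/(123.8400−55.0400)=0.0145; B=V−Δ·S=-0.6400
Check: Δ(0,0)·S0 + B(0,0) = 0.6100 = V0.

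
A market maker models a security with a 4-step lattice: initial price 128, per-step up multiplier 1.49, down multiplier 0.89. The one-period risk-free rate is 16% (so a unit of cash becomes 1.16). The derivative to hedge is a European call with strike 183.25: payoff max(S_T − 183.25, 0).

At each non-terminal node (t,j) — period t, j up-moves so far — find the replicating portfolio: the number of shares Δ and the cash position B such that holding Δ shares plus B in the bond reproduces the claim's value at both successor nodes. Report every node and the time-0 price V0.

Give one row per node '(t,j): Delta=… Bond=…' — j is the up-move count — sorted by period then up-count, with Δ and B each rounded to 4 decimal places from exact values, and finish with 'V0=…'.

(0,0): Delta=0.7586 Bond=-57.0372
(1,0): Delta=0.5593 Bond=-43.4568
(1,1): Delta=0.9041 Bond=-93.9155
(2,0): Delta=0.2668 Bond=-20.7568
(2,1): Delta=0.7728 Bond=-86.6525
(2,2): Delta=1.0000 Bond=-136.1846
(3,0): Delta=0.0000 Bond=0.0000
(3,1): Delta=0.4616 Bond=-53.5065
(3,2): Delta=1.0000 Bond=-157.9741
(3,3): Delta=1.0000 Bond=-157.9741
V0=40.0662

Since d<R<u, set p* = (R−d)/(u−d) = 0.4500; price each node as the discounted p*-expectation of its children.
At expiry t=4: V(4,0)=0.0000, V(4,1)=0.0000, V(4,2)=41.8433, V(4,3)=193.5916, V(4,4)=447.6420
  t=3,j=0: stock 90.2360 → up 134.4517 (V=0.0000), down 80.3101 (V=0.0000). Price 0.0000; hedge Δ=0.0000, bond B=0.0000.
  t=3,j=1: stock 151.0693 → up 225.0933 (V=41.8433), down 134.4517 (V=0.0000). Price 16.2323; hedge Δ=0.4616, bond B=-53.5065.
  t=3,j=2: stock 252.9138 → up 376.8416 (V=193.5916), down 225.0933 (V=41.8433). Price 94.9397; hedge Δ=1.0000, bond B=-157.9741.
  t=3,j=3: stock 423.4175 → up 630.8920 (V=447.6420), down 376.8416 (V=193.5916). Price 265.4433; hedge Δ=1.0000, bond B=-157.9741.
  t=2,j=0: stock 101.3888 → up 151.0693 (V=16.2323), down 90.2360 (V=0.0000). Price 6.2970; hedge Δ=0.2668, bond B=-20.7568.
  t=2,j=1: stock 169.7408 → up 252.9138 (V=94.9397), down 151.0693 (V=16.2323). Price 44.5264; hedge Δ=0.7728, bond B=-86.6525.
  t=2,j=2: stock 284.1728 → up 423.4175 (V=265.4433), down 252.9138 (V=94.9397). Price 147.9882; hedge Δ=1.0000, bond B=-136.1846.
  t=1,j=0: stock 113.9200 → up 169.7408 (V=44.5264), down 101.3888 (V=6.2970). Price 20.2588; hedge Δ=0.5593, bond B=-43.4568.
  t=1,j=1: stock 190.7200 → up 284.1728 (V=147.9882), down 169.7408 (V=44.5264). Price 78.5209; hedge Δ=0.9041, bond B=-93.9155.
  t=0,j=0: stock 128.0000 → up 190.7200 (V=78.5209), down 113.9200 (V=20.2588). Price 40.0662; hedge Δ=0.7586, bond B=-57.0372.
Self-financing check: at every node Δ·S+B equals the discounted successor values.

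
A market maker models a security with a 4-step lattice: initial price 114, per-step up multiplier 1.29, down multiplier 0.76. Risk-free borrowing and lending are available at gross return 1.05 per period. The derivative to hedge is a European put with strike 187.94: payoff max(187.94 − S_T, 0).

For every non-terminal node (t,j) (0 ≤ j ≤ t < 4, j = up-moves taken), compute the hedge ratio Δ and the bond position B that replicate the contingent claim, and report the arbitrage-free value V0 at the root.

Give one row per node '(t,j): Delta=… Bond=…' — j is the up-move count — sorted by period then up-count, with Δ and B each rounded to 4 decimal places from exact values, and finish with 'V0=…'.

Since d<R<u, set p* = (R−d)/(u−d) = 0.5472; price each node as the discounted p*-expectation of its children.
At expiry t=4: V(4,0)=149.9071, V(4,1)=123.3842, V(4,2)=78.3650, V(4,3)=1.9509, V(4,4)=0.0000
  t=3,j=0: stock 50.0433 → up 64.5558 (V=123.3842), down 38.0329 (V=149.9071). Price 128.9472; hedge Δ=-1.0000, bond B=178.9905.
  t=3,j=1: stock 84.9419 → up 109.5750 (V=78.3650), down 64.5558 (V=123.3842). Price 94.0486; hedge Δ=-1.0000, bond B=178.9905.
  t=3,j=2: stock 144.1776 → up 185.9891 (V=1.9509), down 109.5750 (V=78.3650). Price 34.8129; hedge Δ=-1.0000, bond B=178.9905.
  t=3,j=3: stock 244.7225 → up 315.6921 (V=0.0000), down 185.9891 (V=1.9509). Price 0.8413; hedge Δ=-0.0150, bond B=4.5222.
  t=2,j=0: stock 65.8464 → up 84.9419 (V=94.0486), down 50.0433 (V=128.9472). Price 104.6207; hedge Δ=-1.0000, bond B=170.4671.
  t=2,j=1: stock 111.7656 → up 144.1776 (V=34.8129), down 84.9419 (V=94.0486). Price 58.7015; hedge Δ=-1.0000, bond B=170.4671.
  t=2,j=2: stock 189.7074 → up 244.7225 (V=0.8413), down 144.1776 (V=34.8129). Price 15.4521; hedge Δ=-0.3379, bond B=79.5493.
  t=1,j=0: stock 86.6400 → up 111.7656 (V=58.7015), down 65.8464 (V=104.6207). Price 75.7096; hedge Δ=-1.0000, bond B=162.3496.
  t=1,j=1: stock 147.0600 → up 189.7074 (V=15.4521), down 111.7656 (V=58.7015). Price 33.3683; hedge Δ=-0.5549, bond B=114.9711.
  t=0,j=0: stock 114.0000 → up 147.0600 (V=33.3683), down 86.6400 (V=75.7096). Price 50.0398; hedge Δ=-0.7008, bond B=129.9291.
Each (Δ,B) replicates both successor values, so the strategy is self-financing and V0 is arbitrage-free.

(0,0): Delta=-0.7008 Bond=129.9291
(1,0): Delta=-1.0000 Bond=162.3496
(1,1): Delta=-0.5549 Bond=114.9711
(2,0): Delta=-1.0000 Bond=170.4671
(2,1): Delta=-1.0000 Bond=170.4671
(2,2): Delta=-0.3379 Bond=79.5493
(3,0): Delta=-1.0000 Bond=178.9905
(3,1): Delta=-1.0000 Bond=178.9905
(3,2): Delta=-1.0000 Bond=178.9905
(3,3): Delta=-0.0150 Bond=4.5222
V0=50.0398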